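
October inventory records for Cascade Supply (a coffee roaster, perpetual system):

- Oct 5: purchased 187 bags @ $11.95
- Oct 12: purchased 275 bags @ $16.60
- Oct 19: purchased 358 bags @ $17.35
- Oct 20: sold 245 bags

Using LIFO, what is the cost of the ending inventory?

Ending inventory = $8,760.20

Oct 20, 245 sold [LIFO — newest first]: 245 @ $17.35 = $4,250.75
Ending inventory: 187 @ $11.95 + 275 @ $16.60 + 113 @ $17.35 = $8,760.20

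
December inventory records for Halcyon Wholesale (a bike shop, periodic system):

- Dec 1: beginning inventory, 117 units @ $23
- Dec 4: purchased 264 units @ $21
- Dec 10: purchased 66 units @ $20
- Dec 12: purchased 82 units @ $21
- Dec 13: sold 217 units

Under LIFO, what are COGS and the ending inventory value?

COGS = $4,491; ending inventory = $6,786

Dec 13, 217 sold [LIFO — newest first]: 82 @ $21 + 66 @ $20 + 69 @ $21 = $4,491
Ending inventory: 117 @ $23 + 195 @ $21 = $6,786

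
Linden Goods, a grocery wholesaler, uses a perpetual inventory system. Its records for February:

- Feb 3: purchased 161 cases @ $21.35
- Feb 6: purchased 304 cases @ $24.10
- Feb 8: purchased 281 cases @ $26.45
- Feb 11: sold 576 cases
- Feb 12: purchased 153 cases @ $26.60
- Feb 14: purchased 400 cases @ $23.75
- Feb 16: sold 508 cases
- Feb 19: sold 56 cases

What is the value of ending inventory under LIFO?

Feb 11, 576 sold [LIFO — newest first]: 281 @ $26.45 + 295 @ $24.10 = $14,541.95
Feb 16, 508 sold [LIFO — newest first]: 400 @ $23.75 + 108 @ $26.60 = $12,372.80
Feb 19, 56 sold [LIFO — newest first]: 45 @ $26.60 + 9 @ $24.10 + 2 @ $21.35 = $1,456.60
Total COGS = $14,541.95 + $12,372.80 + $1,456.60 = $28,371.35
Ending inventory: 159 @ $21.35 = $3,394.65
Check: goods available $31,766.00 = COGS $28,371.35 + ending $3,394.65

Ending inventory = $3,394.65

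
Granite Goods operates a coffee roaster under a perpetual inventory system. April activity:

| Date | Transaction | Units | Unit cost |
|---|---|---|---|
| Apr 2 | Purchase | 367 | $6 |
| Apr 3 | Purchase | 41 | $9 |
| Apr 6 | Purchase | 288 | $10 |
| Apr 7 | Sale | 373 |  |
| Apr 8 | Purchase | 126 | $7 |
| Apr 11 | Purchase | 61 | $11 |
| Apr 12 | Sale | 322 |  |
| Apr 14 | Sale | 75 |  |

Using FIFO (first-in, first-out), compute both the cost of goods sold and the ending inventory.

COGS = $5,969; ending inventory = $1,035

Apr 7, 373 sold [FIFO — oldest first]: 367 @ $6 + 6 @ $9 = $2,256
Apr 12, 322 sold [FIFO — oldest first]: 35 @ $9 + 287 @ $10 = $3,185
Apr 14, 75 sold [FIFO — oldest first]: 1 @ $10 + 74 @ $7 = $528
Total COGS = $2,256 + $3,185 + $528 = $5,969
Ending inventory: 52 @ $7 + 61 @ $11 = $1,035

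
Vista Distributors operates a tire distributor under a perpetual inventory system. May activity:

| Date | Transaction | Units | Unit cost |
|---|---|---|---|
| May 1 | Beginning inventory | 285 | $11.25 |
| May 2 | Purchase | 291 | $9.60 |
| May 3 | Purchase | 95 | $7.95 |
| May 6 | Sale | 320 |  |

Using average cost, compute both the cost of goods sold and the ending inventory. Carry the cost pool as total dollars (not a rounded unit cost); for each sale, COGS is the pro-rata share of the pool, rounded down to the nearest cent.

After May 1: 285 on hand, pool $3,206.25 (≈ $11.2500 each)
After May 2: 576 on hand, pool $5,999.85 (≈ $10.4164 each)
After May 3: 671 on hand, pool $6,755.10 (≈ $10.0672 each)
May 6, sell 320: 320/671 × $6,755.10 → $3,221.50
Ending inventory (cost pool remaining) = $3,533.60

COGS = $3,221.50; ending inventory = $3,533.60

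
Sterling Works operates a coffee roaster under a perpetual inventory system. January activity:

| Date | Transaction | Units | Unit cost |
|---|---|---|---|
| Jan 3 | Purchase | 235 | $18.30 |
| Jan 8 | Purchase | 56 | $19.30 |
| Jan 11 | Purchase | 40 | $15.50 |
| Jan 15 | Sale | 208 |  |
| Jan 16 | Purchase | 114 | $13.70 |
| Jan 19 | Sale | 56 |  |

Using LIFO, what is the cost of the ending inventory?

Jan 15, 208 sold [LIFO — newest first]: 40 @ $15.50 + 56 @ $19.30 + 112 @ $18.30 = $3,750.40
Jan 19, 56 sold [LIFO — newest first]: 56 @ $13.70 = $767.20
Total COGS = $3,750.40 + $767.20 = $4,517.60
Ending inventory: 123 @ $18.30 + 58 @ $13.70 = $3,045.50

Ending inventory = $3,045.50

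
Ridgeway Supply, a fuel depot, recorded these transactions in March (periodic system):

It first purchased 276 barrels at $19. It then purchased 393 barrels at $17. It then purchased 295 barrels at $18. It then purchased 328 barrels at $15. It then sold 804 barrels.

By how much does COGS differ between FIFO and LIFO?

FIFO COGS: 276 @ $19 + 393 @ $17 + 135 @ $18 = $14,355
LIFO COGS: 328 @ $15 + 295 @ $18 + 181 @ $17 = $13,307
Difference = |$14,355 − $13,307| = $1,048

$1,048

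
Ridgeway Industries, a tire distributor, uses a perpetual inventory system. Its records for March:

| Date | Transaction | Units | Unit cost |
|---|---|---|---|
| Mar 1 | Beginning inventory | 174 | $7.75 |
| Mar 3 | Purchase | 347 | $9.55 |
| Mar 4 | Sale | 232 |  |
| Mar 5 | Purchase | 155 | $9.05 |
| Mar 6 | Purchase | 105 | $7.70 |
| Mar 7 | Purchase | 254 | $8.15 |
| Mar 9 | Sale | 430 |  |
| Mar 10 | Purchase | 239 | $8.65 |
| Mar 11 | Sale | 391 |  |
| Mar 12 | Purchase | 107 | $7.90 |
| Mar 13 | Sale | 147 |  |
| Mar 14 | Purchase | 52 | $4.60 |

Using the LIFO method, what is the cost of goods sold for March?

Mar 4, 232 sold [LIFO — newest first]: 232 @ $9.55 = $2,215.60
Mar 9, 430 sold [LIFO — newest first]: 254 @ $8.15 + 105 @ $7.70 + 71 @ $9.05 = $3,521.15
Mar 11, 391 sold [LIFO — newest first]: 239 @ $8.65 + 84 @ $9.05 + 68 @ $9.55 = $3,476.95
Mar 13, 147 sold [LIFO — newest first]: 107 @ $7.90 + 40 @ $9.55 = $1,227.30
Total COGS = $2,215.60 + $3,521.15 + $3,476.95 + $1,227.30 = $10,441.00
Ending inventory: 174 @ $7.75 + 7 @ $9.55 + 52 @ $4.60 = $1,654.55

COGS = $10,441.00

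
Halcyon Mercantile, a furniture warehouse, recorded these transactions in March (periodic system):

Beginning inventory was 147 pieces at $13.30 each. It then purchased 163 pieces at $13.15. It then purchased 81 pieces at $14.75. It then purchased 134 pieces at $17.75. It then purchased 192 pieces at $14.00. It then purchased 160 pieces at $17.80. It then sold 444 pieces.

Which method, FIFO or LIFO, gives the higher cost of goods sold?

FIFO COGS: 147 @ $13.30 + 163 @ $13.15 + 81 @ $14.75 + 53 @ $17.75 = $6,234.05
LIFO COGS: 160 @ $17.80 + 192 @ $14.00 + 92 @ $17.75 = $7,169.00

LIFO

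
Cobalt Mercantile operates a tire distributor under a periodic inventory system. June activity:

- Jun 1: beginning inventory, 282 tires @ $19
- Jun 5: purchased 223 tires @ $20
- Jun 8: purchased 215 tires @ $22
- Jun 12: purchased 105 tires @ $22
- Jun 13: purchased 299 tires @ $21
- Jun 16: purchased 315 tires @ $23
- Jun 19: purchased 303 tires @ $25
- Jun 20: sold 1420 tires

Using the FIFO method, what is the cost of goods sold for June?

COGS = $29,945

Jun 20, 1420 sold [FIFO — oldest first]: 282 @ $19 + 223 @ $20 + 215 @ $22 + 105 @ $22 + 299 @ $21 + 296 @ $23 = $29,945
Ending inventory: 19 @ $23 + 303 @ $25 = $8,012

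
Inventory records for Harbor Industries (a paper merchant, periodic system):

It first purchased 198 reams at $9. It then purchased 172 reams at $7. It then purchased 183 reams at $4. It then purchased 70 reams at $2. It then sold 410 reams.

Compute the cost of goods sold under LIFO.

Sale 1 (410) [LIFO — newest first]: 70 @ $2 + 183 @ $4 + 157 @ $7 = $1,971
Ending inventory: 198 @ $9 + 15 @ $7 = $1,887
Check: goods available $3,858 = COGS $1,971 + ending $1,887

COGS = $1,971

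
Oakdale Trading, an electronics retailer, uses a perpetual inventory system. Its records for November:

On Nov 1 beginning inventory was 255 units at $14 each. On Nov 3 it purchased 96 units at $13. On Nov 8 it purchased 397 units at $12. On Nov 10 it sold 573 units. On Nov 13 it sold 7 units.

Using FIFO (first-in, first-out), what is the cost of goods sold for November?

COGS = $7,566

Nov 10, 573 sold [FIFO — oldest first]: 255 @ $14 + 96 @ $13 + 222 @ $12 = $7,482
Nov 13, 7 sold [FIFO — oldest first]: 7 @ $12 = $84
Total COGS = $7,482 + $84 = $7,566
Ending inventory: 168 @ $12 = $2,016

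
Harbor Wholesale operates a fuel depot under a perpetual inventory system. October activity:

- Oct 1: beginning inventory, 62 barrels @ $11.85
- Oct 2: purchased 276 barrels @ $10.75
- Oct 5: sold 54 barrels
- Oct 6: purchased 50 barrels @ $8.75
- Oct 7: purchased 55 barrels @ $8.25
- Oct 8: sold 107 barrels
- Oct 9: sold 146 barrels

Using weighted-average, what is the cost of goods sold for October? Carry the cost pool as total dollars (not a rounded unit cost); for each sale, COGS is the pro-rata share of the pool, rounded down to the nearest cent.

After Oct 1: 62 on hand, pool $734.70 (≈ $11.8500 each)
After Oct 2: 338 on hand, pool $3,701.70 (≈ $10.9518 each)
Oct 5, sell 54: 54/338 × $3,701.70 → $591.39
After Oct 6: 334 on hand, pool $3,547.81 (≈ $10.6222 each)
After Oct 7: 389 on hand, pool $4,001.56 (≈ $10.2868 each)
Oct 8, sell 107: 107/389 × $4,001.56 → $1,100.68
Oct 9, sell 146: 146/282 × $2,900.88 → $1,501.87
Total COGS = $591.39 + $1,100.68 + $1,501.87 = $3,193.94
Ending inventory (cost pool remaining) = $1,399.01
Check: goods available $4,592.95 = COGS $3,193.94 + ending $1,399.01

COGS = $3,193.94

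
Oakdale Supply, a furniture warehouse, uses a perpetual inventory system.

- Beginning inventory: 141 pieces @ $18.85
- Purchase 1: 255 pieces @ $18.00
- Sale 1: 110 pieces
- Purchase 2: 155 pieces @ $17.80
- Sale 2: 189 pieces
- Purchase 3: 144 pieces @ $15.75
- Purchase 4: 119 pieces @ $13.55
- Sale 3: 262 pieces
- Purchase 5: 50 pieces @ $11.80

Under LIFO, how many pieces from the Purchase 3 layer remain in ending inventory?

Sale 1 (110) [LIFO — newest first]: 110 @ $18.00 = $1,980.00
Sale 2 (189) [LIFO — newest first]: 155 @ $17.80 + 34 @ $18.00 = $3,371.00
Sale 3 (262) [LIFO — newest first]: 119 @ $13.55 + 143 @ $15.75 = $3,864.70
Total COGS = $1,980.00 + $3,371.00 + $3,864.70 = $9,215.70
Ending inventory: 141 @ $18.85 + 111 @ $18.00 + 1 @ $15.75 + 50 @ $11.80 = $5,261.60
Check: goods available $14,477.30 = COGS $9,215.70 + ending $5,261.60

1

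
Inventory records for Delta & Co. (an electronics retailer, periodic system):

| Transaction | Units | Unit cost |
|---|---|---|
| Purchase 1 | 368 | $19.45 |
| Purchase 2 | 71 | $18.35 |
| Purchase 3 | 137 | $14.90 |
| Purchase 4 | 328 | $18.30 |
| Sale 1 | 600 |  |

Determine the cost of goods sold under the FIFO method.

Sale 1 (600) [FIFO — oldest first]: 368 @ $19.45 + 71 @ $18.35 + 137 @ $14.90 + 24 @ $18.30 = $10,940.95
Ending inventory: 304 @ $18.30 = $5,563.20

COGS = $10,940.95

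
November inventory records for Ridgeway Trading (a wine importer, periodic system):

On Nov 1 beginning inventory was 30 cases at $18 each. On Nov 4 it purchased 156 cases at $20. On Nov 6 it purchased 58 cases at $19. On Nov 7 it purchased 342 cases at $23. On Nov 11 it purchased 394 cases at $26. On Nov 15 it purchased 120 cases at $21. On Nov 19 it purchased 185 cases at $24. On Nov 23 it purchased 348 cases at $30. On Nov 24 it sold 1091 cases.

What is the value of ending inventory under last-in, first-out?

Ending inventory = $11,616

Nov 24, 1091 sold [LIFO — newest first]: 348 @ $30 + 185 @ $24 + 120 @ $21 + 394 @ $26 + 44 @ $23 = $28,656
Ending inventory: 30 @ $18 + 156 @ $20 + 58 @ $19 + 298 @ $23 = $11,616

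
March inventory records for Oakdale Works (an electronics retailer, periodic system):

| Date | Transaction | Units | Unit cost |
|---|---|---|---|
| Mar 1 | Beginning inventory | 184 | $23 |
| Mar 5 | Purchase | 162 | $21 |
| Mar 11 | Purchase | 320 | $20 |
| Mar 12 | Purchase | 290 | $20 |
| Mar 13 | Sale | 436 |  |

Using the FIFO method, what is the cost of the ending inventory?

Ending inventory = $10,400

Mar 13, 436 sold [FIFO — oldest first]: 184 @ $23 + 162 @ $21 + 90 @ $20 = $9,434
Ending inventory: 230 @ $20 + 290 @ $20 = $10,400
Check: goods available $19,834 = COGS $9,434 + ending $10,400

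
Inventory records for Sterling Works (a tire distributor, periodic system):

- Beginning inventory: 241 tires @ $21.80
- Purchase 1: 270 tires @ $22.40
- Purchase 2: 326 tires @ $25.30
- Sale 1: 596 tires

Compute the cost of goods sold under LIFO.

COGS = $14,295.80

Sale 1 (596) [LIFO — newest first]: 326 @ $25.30 + 270 @ $22.40 = $14,295.80
Ending inventory: 241 @ $21.80 = $5,253.80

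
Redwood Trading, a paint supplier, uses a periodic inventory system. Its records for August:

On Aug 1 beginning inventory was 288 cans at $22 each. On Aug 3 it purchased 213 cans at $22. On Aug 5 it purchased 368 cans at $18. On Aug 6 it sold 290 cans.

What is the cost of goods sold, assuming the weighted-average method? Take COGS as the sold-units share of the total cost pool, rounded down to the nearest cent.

COGS = $5,888.76

Aug 6, sell 290: 290/869 × $17,646.00 → $5,888.76
Ending inventory (cost pool remaining) = $11,757.24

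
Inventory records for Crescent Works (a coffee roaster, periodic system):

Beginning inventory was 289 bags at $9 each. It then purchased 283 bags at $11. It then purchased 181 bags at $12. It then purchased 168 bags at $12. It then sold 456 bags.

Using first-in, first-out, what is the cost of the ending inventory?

Ending inventory = $5,464

Sale 1 (456) [FIFO — oldest first]: 289 @ $9 + 167 @ $11 = $4,438
Ending inventory: 116 @ $11 + 181 @ $12 + 168 @ $12 = $5,464
Check: goods available $9,902 = COGS $4,438 + ending $5,464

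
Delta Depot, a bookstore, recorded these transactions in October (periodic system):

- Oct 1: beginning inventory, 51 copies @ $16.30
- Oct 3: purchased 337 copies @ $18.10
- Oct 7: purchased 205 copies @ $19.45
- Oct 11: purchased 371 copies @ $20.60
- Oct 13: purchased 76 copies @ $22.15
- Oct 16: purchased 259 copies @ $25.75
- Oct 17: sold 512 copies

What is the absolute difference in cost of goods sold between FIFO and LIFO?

FIFO COGS: 51 @ $16.30 + 337 @ $18.10 + 124 @ $19.45 = $9,342.80
LIFO COGS: 259 @ $25.75 + 76 @ $22.15 + 177 @ $20.60 = $11,998.85
Difference = |$9,342.80 − $11,998.85| = $2,656.05

$2,656.05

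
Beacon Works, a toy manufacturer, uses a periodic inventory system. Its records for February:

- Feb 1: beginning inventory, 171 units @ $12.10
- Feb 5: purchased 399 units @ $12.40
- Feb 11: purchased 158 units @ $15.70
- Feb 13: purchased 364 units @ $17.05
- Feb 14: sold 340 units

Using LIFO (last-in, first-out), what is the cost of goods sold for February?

Feb 14, 340 sold [LIFO — newest first]: 340 @ $17.05 = $5,797.00
Ending inventory: 171 @ $12.10 + 399 @ $12.40 + 158 @ $15.70 + 24 @ $17.05 = $9,906.50

COGS = $5,797.00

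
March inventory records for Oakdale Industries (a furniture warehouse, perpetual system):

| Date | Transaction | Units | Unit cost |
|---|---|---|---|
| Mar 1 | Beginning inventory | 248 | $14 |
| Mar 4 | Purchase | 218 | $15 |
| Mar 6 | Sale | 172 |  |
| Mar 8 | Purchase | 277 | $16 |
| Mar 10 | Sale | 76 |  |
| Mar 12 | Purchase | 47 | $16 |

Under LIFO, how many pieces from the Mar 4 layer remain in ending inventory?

46

Mar 6, 172 sold [LIFO — newest first]: 172 @ $15 = $2,580
Mar 10, 76 sold [LIFO — newest first]: 76 @ $16 = $1,216
Total COGS = $2,580 + $1,216 = $3,796
Ending inventory: 248 @ $14 + 46 @ $15 + 201 @ $16 + 47 @ $16 = $8,130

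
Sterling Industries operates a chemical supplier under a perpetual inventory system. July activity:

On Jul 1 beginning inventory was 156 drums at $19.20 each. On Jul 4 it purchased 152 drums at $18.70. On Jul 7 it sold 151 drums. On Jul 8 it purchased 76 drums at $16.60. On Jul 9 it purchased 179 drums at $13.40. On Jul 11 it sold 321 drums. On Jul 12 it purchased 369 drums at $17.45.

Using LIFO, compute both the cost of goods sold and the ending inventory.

COGS = $7,750.60; ending inventory = $8,186.25

Jul 7, 151 sold [LIFO — newest first]: 151 @ $18.70 = $2,823.70
Jul 11, 321 sold [LIFO — newest first]: 179 @ $13.40 + 76 @ $16.60 + 1 @ $18.70 + 65 @ $19.20 = $4,926.90
Total COGS = $2,823.70 + $4,926.90 = $7,750.60
Ending inventory: 91 @ $19.20 + 369 @ $17.45 = $8,186.25
Check: goods available $15,936.85 = COGS $7,750.60 + ending $8,186.25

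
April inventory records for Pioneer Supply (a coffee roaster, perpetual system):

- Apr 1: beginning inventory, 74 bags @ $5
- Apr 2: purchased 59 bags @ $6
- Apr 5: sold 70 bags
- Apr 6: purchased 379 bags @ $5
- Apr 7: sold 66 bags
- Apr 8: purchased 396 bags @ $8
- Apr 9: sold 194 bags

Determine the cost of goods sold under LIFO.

COGS = $2,291

Apr 5, 70 sold [LIFO — newest first]: 59 @ $6 + 11 @ $5 = $409
Apr 7, 66 sold [LIFO — newest first]: 66 @ $5 = $330
Apr 9, 194 sold [LIFO — newest first]: 194 @ $8 = $1,552
Total COGS = $409 + $330 + $1,552 = $2,291
Ending inventory: 63 @ $5 + 313 @ $5 + 202 @ $8 = $3,496
Check: goods available $5,787 = COGS $2,291 + ending $3,496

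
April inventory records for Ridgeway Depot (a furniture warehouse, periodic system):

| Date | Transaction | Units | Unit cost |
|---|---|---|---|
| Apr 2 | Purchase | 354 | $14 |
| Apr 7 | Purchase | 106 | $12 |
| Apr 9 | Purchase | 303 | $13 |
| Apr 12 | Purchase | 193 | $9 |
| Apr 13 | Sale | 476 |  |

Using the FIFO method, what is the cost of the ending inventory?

Apr 13, 476 sold [FIFO — oldest first]: 354 @ $14 + 106 @ $12 + 16 @ $13 = $6,436
Ending inventory: 287 @ $13 + 193 @ $9 = $5,468

Ending inventory = $5,468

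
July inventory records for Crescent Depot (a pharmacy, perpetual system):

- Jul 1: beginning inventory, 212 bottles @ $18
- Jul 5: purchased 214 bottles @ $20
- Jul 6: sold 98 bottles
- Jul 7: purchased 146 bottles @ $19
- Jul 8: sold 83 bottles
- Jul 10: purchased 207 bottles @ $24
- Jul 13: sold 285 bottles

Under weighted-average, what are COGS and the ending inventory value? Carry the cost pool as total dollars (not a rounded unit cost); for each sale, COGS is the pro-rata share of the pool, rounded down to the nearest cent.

After Jul 1: 212 on hand, pool $3,816.00 (≈ $18.0000 each)
After Jul 5: 426 on hand, pool $8,096.00 (≈ $19.0047 each)
Jul 6, sell 98: 98/426 × $8,096.00 → $1,862.46
After Jul 7: 474 on hand, pool $9,007.54 (≈ $19.0032 each)
Jul 8, sell 83: 83/474 × $9,007.54 → $1,577.26
After Jul 10: 598 on hand, pool $12,398.28 (≈ $20.7329 each)
Jul 13, sell 285: 285/598 × $12,398.28 → $5,908.87
Total COGS = $1,862.46 + $1,577.26 + $5,908.87 = $9,348.59
Ending inventory (cost pool remaining) = $6,489.41
Check: goods available $15,838.00 = COGS $9,348.59 + ending $6,489.41

COGS = $9,348.59; ending inventory = $6,489.41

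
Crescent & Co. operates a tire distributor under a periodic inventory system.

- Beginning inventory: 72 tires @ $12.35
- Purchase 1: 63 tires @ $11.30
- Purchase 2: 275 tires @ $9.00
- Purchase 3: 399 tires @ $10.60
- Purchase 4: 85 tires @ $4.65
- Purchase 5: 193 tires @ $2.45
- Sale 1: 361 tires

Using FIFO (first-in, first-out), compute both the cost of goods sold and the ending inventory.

Sale 1 (361) [FIFO — oldest first]: 72 @ $12.35 + 63 @ $11.30 + 226 @ $9.00 = $3,635.10
Ending inventory: 49 @ $9.00 + 399 @ $10.60 + 85 @ $4.65 + 193 @ $2.45 = $5,538.50

COGS = $3,635.10; ending inventory = $5,538.50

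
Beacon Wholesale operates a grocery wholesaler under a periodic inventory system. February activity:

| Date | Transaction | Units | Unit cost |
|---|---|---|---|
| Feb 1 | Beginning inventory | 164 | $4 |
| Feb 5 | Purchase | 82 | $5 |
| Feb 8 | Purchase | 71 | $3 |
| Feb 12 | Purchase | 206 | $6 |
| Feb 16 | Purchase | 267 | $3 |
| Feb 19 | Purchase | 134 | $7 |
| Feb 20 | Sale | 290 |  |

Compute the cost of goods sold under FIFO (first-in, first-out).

Feb 20, 290 sold [FIFO — oldest first]: 164 @ $4 + 82 @ $5 + 44 @ $3 = $1,198
Ending inventory: 27 @ $3 + 206 @ $6 + 267 @ $3 + 134 @ $7 = $3,056

COGS = $1,198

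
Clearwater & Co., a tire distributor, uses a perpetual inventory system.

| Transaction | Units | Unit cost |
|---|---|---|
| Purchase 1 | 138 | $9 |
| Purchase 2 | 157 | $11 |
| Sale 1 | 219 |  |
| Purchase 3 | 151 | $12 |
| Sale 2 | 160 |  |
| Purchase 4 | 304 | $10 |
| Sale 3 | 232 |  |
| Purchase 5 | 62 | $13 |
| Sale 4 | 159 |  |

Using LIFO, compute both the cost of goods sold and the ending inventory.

COGS = $8,249; ending inventory = $378

Sale 1 (219) [LIFO — newest first]: 157 @ $11 + 62 @ $9 = $2,285
Sale 2 (160) [LIFO — newest first]: 151 @ $12 + 9 @ $9 = $1,893
Sale 3 (232) [LIFO — newest first]: 232 @ $10 = $2,320
Sale 4 (159) [LIFO — newest first]: 62 @ $13 + 72 @ $10 + 25 @ $9 = $1,751
Total COGS = $2,285 + $1,893 + $2,320 + $1,751 = $8,249
Ending inventory: 42 @ $9 = $378
Check: goods available $8,627 = COGS $8,249 + ending $378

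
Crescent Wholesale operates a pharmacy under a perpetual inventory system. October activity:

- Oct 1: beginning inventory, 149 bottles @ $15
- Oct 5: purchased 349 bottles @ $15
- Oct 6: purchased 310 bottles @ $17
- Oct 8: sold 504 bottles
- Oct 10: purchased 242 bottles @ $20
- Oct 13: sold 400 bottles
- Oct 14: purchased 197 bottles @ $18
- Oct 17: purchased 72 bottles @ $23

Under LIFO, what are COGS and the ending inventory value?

COGS = $15,390; ending inventory = $7,392

Oct 8, 504 sold [LIFO — newest first]: 310 @ $17 + 194 @ $15 = $8,180
Oct 13, 400 sold [LIFO — newest first]: 242 @ $20 + 155 @ $15 + 3 @ $15 = $7,210
Total COGS = $8,180 + $7,210 = $15,390
Ending inventory: 146 @ $15 + 197 @ $18 + 72 @ $23 = $7,392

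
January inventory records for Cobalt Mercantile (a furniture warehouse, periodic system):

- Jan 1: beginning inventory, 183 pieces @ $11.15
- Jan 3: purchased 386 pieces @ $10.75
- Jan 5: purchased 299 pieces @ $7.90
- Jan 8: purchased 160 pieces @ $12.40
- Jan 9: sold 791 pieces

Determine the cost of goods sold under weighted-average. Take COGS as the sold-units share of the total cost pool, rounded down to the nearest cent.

COGS = $8,107.01

Jan 9, sell 791: 791/1028 × $10,536.05 → $8,107.01
Ending inventory (cost pool remaining) = $2,429.04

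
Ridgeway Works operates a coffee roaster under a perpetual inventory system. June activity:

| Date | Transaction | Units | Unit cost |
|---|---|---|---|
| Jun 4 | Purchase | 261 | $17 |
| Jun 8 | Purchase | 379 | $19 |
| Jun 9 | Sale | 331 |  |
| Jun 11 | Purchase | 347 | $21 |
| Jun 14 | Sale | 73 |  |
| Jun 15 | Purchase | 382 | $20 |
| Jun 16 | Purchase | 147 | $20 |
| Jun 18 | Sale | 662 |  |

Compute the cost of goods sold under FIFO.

Jun 9, 331 sold [FIFO — oldest first]: 261 @ $17 + 70 @ $19 = $5,767
Jun 14, 73 sold [FIFO — oldest first]: 73 @ $19 = $1,387
Jun 18, 662 sold [FIFO — oldest first]: 236 @ $19 + 347 @ $21 + 79 @ $20 = $13,351
Total COGS = $5,767 + $1,387 + $13,351 = $20,505
Ending inventory: 303 @ $20 + 147 @ $20 = $9,000
Check: goods available $29,505 = COGS $20,505 + ending $9,000

COGS = $20,505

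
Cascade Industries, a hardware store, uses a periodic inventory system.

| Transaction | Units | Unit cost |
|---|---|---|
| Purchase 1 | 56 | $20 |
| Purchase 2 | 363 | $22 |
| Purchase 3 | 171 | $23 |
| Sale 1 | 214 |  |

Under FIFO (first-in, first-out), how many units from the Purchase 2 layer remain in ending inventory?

Sale 1 (214) [FIFO — oldest first]: 56 @ $20 + 158 @ $22 = $4,596
Ending inventory: 205 @ $22 + 171 @ $23 = $8,443

205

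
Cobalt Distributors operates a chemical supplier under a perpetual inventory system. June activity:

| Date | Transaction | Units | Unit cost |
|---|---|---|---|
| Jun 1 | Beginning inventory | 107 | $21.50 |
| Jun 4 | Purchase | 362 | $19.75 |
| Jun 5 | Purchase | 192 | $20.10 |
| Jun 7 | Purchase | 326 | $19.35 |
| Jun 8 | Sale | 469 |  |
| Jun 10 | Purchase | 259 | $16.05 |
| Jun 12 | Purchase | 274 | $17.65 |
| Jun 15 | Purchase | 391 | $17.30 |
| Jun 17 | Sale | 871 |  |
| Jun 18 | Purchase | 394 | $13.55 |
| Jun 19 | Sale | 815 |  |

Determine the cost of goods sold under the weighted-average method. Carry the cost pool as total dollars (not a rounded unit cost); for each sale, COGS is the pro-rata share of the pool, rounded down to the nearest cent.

After Jun 1: 107 on hand, pool $2,300.50 (≈ $21.5000 each)
After Jun 4: 469 on hand, pool $9,450.00 (≈ $20.1493 each)
After Jun 5: 661 on hand, pool $13,309.20 (≈ $20.1349 each)
After Jun 7: 987 on hand, pool $19,617.30 (≈ $19.8757 each)
Jun 8, sell 469: 469/987 × $19,617.30 → $9,321.69
After Jun 10: 777 on hand, pool $14,452.56 (≈ $18.6005 each)
After Jun 12: 1051 on hand, pool $19,288.66 (≈ $18.3527 each)
After Jun 15: 1442 on hand, pool $26,052.96 (≈ $18.0672 each)
Jun 17, sell 871: 871/1442 × $26,052.96 → $15,736.56
After Jun 18: 965 on hand, pool $15,655.10 (≈ $16.2229 each)
Jun 19, sell 815: 815/965 × $15,655.10 → $13,221.66
Total COGS = $9,321.69 + $15,736.56 + $13,221.66 = $38,279.91
Ending inventory (cost pool remaining) = $2,433.44
Check: goods available $40,713.35 = COGS $38,279.91 + ending $2,433.44

COGS = $38,279.91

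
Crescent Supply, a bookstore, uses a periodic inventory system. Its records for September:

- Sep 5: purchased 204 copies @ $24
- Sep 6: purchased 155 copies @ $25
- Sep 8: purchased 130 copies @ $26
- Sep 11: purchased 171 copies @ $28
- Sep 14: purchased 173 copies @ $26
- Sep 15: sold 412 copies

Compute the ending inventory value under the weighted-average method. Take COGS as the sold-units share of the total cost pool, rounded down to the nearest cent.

Sep 15, sell 412: 412/833 × $21,437.00 → $10,602.69
Ending inventory (cost pool remaining) = $10,834.31

Ending inventory = $10,834.31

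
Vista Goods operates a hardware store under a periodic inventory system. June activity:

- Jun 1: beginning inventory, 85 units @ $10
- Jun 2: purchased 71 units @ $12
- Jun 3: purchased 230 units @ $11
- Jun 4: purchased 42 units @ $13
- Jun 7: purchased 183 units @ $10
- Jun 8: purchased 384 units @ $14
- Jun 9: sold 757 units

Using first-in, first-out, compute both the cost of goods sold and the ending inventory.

Jun 9, 757 sold [FIFO — oldest first]: 85 @ $10 + 71 @ $12 + 230 @ $11 + 42 @ $13 + 183 @ $10 + 146 @ $14 = $8,652
Ending inventory: 238 @ $14 = $3,332

COGS = $8,652; ending inventory = $3,332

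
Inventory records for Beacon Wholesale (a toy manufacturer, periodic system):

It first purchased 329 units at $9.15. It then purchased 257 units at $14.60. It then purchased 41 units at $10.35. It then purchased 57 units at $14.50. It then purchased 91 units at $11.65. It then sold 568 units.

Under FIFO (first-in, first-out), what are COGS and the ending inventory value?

Sale 1 (568) [FIFO — oldest first]: 329 @ $9.15 + 239 @ $14.60 = $6,499.75
Ending inventory: 18 @ $14.60 + 41 @ $10.35 + 57 @ $14.50 + 91 @ $11.65 = $2,573.80
Check: goods available $9,073.55 = COGS $6,499.75 + ending $2,573.80

COGS = $6,499.75; ending inventory = $2,573.80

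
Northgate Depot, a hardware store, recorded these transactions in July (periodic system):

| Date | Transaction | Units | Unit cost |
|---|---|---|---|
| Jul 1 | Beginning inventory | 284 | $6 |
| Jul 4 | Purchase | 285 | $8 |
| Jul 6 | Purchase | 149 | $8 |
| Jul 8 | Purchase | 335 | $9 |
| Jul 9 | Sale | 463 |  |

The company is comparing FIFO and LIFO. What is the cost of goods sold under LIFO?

COGS = $4,039

FIFO COGS: 284 @ $6 + 179 @ $8 = $3,136
LIFO COGS: 335 @ $9 + 128 @ $8 = $4,039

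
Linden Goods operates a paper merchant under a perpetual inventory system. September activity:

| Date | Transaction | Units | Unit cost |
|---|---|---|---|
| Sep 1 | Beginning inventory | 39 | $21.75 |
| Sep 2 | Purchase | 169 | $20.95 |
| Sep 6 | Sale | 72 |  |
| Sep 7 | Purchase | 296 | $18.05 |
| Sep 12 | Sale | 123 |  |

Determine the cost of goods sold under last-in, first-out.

Sep 6, 72 sold [LIFO — newest first]: 72 @ $20.95 = $1,508.40
Sep 12, 123 sold [LIFO — newest first]: 123 @ $18.05 = $2,220.15
Total COGS = $1,508.40 + $2,220.15 = $3,728.55
Ending inventory: 39 @ $21.75 + 97 @ $20.95 + 173 @ $18.05 = $6,003.05

COGS = $3,728.55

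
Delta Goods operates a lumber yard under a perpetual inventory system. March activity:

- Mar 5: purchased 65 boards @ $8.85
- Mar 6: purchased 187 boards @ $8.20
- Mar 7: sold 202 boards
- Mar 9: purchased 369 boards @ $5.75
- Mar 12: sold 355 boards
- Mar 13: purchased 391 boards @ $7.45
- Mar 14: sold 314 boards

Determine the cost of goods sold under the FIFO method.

Mar 7, 202 sold [FIFO — oldest first]: 65 @ $8.85 + 137 @ $8.20 = $1,698.65
Mar 12, 355 sold [FIFO — oldest first]: 50 @ $8.20 + 305 @ $5.75 = $2,163.75
Mar 14, 314 sold [FIFO — oldest first]: 64 @ $5.75 + 250 @ $7.45 = $2,230.50
Total COGS = $1,698.65 + $2,163.75 + $2,230.50 = $6,092.90
Ending inventory: 141 @ $7.45 = $1,050.45

COGS = $6,092.90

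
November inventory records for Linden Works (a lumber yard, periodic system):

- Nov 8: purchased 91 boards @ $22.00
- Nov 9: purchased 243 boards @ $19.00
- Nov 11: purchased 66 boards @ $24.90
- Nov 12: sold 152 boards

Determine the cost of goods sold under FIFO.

Nov 12, 152 sold [FIFO — oldest first]: 91 @ $22.00 + 61 @ $19.00 = $3,161.00
Ending inventory: 182 @ $19.00 + 66 @ $24.90 = $5,101.40

COGS = $3,161.00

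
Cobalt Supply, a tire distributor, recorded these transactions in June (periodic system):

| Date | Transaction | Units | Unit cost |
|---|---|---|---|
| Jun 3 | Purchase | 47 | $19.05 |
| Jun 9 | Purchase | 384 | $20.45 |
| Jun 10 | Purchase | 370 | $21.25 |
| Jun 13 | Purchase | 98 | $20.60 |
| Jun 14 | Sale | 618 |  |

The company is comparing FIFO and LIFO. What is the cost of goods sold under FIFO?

COGS = $12,721.90

FIFO COGS: 47 @ $19.05 + 384 @ $20.45 + 187 @ $21.25 = $12,721.90
LIFO COGS: 98 @ $20.60 + 370 @ $21.25 + 150 @ $20.45 = $12,948.80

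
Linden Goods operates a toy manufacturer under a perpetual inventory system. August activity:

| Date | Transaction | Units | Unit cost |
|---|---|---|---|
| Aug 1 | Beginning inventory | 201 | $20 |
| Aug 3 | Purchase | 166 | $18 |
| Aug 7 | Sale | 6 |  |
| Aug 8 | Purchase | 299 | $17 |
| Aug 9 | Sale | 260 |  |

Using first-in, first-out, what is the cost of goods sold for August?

Aug 7, 6 sold [FIFO — oldest first]: 6 @ $20 = $120
Aug 9, 260 sold [FIFO — oldest first]: 195 @ $20 + 65 @ $18 = $5,070
Total COGS = $120 + $5,070 = $5,190
Ending inventory: 101 @ $18 + 299 @ $17 = $6,901

COGS = $5,190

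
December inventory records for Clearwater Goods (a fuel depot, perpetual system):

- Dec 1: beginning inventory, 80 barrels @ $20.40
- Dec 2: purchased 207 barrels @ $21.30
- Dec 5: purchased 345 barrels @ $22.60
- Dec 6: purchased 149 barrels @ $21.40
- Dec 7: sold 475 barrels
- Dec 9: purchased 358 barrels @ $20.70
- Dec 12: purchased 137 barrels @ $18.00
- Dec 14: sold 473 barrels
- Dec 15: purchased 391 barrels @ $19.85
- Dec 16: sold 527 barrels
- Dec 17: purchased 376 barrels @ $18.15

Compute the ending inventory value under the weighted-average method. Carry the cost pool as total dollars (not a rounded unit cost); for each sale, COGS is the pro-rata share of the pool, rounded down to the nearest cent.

After Dec 1: 80 on hand, pool $1,632.00 (≈ $20.4000 each)
After Dec 2: 287 on hand, pool $6,041.10 (≈ $21.0491 each)
After Dec 5: 632 on hand, pool $13,838.10 (≈ $21.8957 each)
After Dec 6: 781 on hand, pool $17,026.70 (≈ $21.8012 each)
Dec 7, sell 475: 475/781 × $17,026.70 → $10,355.54
After Dec 9: 664 on hand, pool $14,081.76 (≈ $21.2075 each)
After Dec 12: 801 on hand, pool $16,547.76 (≈ $20.6589 each)
Dec 14, sell 473: 473/801 × $16,547.76 → $9,771.64
After Dec 15: 719 on hand, pool $14,537.47 (≈ $20.2190 each)
Dec 16, sell 527: 527/719 × $14,537.47 → $10,655.41
After Dec 17: 568 on hand, pool $10,706.46 (≈ $18.8494 each)
Total COGS = $10,355.54 + $9,771.64 + $10,655.41 = $30,782.59
Ending inventory (cost pool remaining) = $10,706.46

Ending inventory = $10,706.46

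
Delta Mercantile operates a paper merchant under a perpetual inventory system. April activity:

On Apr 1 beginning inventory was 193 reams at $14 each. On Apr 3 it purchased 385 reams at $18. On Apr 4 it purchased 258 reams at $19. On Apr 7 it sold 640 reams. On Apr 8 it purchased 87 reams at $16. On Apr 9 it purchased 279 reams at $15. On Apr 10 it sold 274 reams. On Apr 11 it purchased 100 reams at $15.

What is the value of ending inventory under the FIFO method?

Apr 7, 640 sold [FIFO — oldest first]: 193 @ $14 + 385 @ $18 + 62 @ $19 = $10,810
Apr 10, 274 sold [FIFO — oldest first]: 196 @ $19 + 78 @ $16 = $4,972
Total COGS = $10,810 + $4,972 = $15,782
Ending inventory: 9 @ $16 + 279 @ $15 + 100 @ $15 = $5,829

Ending inventory = $5,829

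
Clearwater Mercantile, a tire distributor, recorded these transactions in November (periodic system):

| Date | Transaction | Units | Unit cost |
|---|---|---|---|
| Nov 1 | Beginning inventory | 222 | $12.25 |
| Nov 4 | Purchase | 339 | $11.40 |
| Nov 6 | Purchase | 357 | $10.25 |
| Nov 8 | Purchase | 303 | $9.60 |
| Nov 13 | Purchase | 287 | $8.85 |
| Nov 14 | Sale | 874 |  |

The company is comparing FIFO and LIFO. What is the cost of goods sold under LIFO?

FIFO COGS: 222 @ $12.25 + 339 @ $11.40 + 313 @ $10.25 = $9,792.35
LIFO COGS: 287 @ $8.85 + 303 @ $9.60 + 284 @ $10.25 = $8,359.75

COGS = $8,359.75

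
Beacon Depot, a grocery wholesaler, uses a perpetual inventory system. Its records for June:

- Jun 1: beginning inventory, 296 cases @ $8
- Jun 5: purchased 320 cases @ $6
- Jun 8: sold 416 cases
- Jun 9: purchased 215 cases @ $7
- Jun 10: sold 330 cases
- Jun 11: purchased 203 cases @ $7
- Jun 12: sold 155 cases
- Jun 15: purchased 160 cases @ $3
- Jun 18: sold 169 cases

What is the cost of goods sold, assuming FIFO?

Jun 8, 416 sold [FIFO — oldest first]: 296 @ $8 + 120 @ $6 = $3,088
Jun 10, 330 sold [FIFO — oldest first]: 200 @ $6 + 130 @ $7 = $2,110
Jun 12, 155 sold [FIFO — oldest first]: 85 @ $7 + 70 @ $7 = $1,085
Jun 18, 169 sold [FIFO — oldest first]: 133 @ $7 + 36 @ $3 = $1,039
Total COGS = $3,088 + $2,110 + $1,085 + $1,039 = $7,322
Ending inventory: 124 @ $3 = $372
Check: goods available $7,694 = COGS $7,322 + ending $372

COGS = $7,322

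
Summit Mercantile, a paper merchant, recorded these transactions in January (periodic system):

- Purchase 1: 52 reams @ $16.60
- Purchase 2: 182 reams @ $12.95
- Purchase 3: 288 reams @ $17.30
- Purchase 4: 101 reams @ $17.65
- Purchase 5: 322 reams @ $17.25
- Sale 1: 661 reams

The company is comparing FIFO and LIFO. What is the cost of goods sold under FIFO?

FIFO COGS: 52 @ $16.60 + 182 @ $12.95 + 288 @ $17.30 + 101 @ $17.65 + 38 @ $17.25 = $10,640.65
LIFO COGS: 322 @ $17.25 + 101 @ $17.65 + 238 @ $17.30 = $11,454.55

COGS = $10,640.65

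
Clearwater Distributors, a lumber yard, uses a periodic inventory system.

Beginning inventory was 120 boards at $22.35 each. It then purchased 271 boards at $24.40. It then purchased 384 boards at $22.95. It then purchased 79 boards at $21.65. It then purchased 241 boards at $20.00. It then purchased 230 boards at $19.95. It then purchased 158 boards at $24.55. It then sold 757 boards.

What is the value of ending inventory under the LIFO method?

Sale 1 (757) [LIFO — newest first]: 158 @ $24.55 + 230 @ $19.95 + 241 @ $20.00 + 79 @ $21.65 + 49 @ $22.95 = $16,122.30
Ending inventory: 120 @ $22.35 + 271 @ $24.40 + 335 @ $22.95 = $16,982.65

Ending inventory = $16,982.65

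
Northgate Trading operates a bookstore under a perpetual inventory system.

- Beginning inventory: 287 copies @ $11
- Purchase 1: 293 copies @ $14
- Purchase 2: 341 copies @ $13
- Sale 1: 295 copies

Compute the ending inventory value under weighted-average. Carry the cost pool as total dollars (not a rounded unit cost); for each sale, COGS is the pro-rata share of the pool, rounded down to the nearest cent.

After Beginning: 287 on hand, pool $3,157.00 (≈ $11.0000 each)
After Purchase 1: 580 on hand, pool $7,259.00 (≈ $12.5155 each)
After Purchase 2: 921 on hand, pool $11,692.00 (≈ $12.6949 each)
Sale 1, sell 295: 295/921 × $11,692.00 → $3,744.99
Ending inventory (cost pool remaining) = $7,947.01

Ending inventory = $7,947.01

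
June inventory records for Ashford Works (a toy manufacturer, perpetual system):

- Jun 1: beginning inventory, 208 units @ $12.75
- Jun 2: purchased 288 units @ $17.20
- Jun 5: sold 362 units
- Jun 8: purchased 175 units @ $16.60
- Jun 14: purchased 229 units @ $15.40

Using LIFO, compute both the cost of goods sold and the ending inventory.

Jun 5, 362 sold [LIFO — newest first]: 288 @ $17.20 + 74 @ $12.75 = $5,897.10
Ending inventory: 134 @ $12.75 + 175 @ $16.60 + 229 @ $15.40 = $8,140.10
Check: goods available $14,037.20 = COGS $5,897.10 + ending $8,140.10

COGS = $5,897.10; ending inventory = $8,140.10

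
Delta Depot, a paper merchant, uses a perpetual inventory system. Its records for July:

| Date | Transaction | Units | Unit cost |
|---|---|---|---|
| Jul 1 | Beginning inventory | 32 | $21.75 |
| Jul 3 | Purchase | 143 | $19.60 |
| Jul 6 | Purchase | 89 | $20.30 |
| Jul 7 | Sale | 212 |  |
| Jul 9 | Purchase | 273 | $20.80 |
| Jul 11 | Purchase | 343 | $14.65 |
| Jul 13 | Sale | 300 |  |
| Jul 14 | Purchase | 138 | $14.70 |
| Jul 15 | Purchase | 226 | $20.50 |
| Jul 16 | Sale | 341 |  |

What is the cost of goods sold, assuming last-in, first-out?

COGS = $14,936.00

Jul 7, 212 sold [LIFO — newest first]: 89 @ $20.30 + 123 @ $19.60 = $4,217.50
Jul 13, 300 sold [LIFO — newest first]: 300 @ $14.65 = $4,395.00
Jul 16, 341 sold [LIFO — newest first]: 226 @ $20.50 + 115 @ $14.70 = $6,323.50
Total COGS = $4,217.50 + $4,395.00 + $6,323.50 = $14,936.00
Ending inventory: 32 @ $21.75 + 20 @ $19.60 + 273 @ $20.80 + 43 @ $14.65 + 23 @ $14.70 = $7,734.45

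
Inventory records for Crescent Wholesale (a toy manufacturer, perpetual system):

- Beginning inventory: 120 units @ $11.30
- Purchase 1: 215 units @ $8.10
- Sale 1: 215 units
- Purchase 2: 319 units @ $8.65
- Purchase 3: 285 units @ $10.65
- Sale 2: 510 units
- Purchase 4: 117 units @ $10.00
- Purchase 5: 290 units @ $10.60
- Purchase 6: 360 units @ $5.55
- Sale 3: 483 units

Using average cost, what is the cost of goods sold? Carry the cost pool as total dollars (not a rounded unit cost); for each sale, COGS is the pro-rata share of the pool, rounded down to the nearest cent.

COGS = $10,929.40

After Beginning: 120 on hand, pool $1,356.00 (≈ $11.3000 each)
After Purchase 1: 335 on hand, pool $3,097.50 (≈ $9.2463 each)
Sale 1, sell 215: 215/335 × $3,097.50 → $1,987.94
After Purchase 2: 439 on hand, pool $3,868.91 (≈ $8.8130 each)
After Purchase 3: 724 on hand, pool $6,904.16 (≈ $9.5361 each)
Sale 2, sell 510: 510/724 × $6,904.16 → $4,863.42
After Purchase 4: 331 on hand, pool $3,210.74 (≈ $9.7001 each)
After Purchase 5: 621 on hand, pool $6,284.74 (≈ $10.1204 each)
After Purchase 6: 981 on hand, pool $8,282.74 (≈ $8.4432 each)
Sale 3, sell 483: 483/981 × $8,282.74 → $4,078.04
Total COGS = $1,987.94 + $4,863.42 + $4,078.04 = $10,929.40
Ending inventory (cost pool remaining) = $4,204.70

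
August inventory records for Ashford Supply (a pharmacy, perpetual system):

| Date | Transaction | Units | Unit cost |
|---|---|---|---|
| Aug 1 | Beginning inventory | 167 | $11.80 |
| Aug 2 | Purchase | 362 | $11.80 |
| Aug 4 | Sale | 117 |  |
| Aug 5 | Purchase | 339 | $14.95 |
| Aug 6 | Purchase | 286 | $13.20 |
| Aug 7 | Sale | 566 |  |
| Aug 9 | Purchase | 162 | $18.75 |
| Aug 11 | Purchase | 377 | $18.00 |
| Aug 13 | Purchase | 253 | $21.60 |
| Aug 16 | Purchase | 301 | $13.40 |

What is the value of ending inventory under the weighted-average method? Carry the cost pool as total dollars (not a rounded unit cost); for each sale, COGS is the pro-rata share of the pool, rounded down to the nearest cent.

Ending inventory = $25,546.38

After Aug 1: 167 on hand, pool $1,970.60 (≈ $11.8000 each)
After Aug 2: 529 on hand, pool $6,242.20 (≈ $11.8000 each)
Aug 4, sell 117: 117/529 × $6,242.20 → $1,380.60
After Aug 5: 751 on hand, pool $9,929.65 (≈ $13.2219 each)
After Aug 6: 1037 on hand, pool $13,704.85 (≈ $13.2159 each)
Aug 7, sell 566: 566/1037 × $13,704.85 → $7,480.17
After Aug 9: 633 on hand, pool $9,262.18 (≈ $14.6322 each)
After Aug 11: 1010 on hand, pool $16,048.18 (≈ $15.8893 each)
After Aug 13: 1263 on hand, pool $21,512.98 (≈ $17.0332 each)
After Aug 16: 1564 on hand, pool $25,546.38 (≈ $16.3340 each)
Total COGS = $1,380.60 + $7,480.17 = $8,860.77
Ending inventory (cost pool remaining) = $25,546.38
Check: goods available $34,407.15 = COGS $8,860.77 + ending $25,546.38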